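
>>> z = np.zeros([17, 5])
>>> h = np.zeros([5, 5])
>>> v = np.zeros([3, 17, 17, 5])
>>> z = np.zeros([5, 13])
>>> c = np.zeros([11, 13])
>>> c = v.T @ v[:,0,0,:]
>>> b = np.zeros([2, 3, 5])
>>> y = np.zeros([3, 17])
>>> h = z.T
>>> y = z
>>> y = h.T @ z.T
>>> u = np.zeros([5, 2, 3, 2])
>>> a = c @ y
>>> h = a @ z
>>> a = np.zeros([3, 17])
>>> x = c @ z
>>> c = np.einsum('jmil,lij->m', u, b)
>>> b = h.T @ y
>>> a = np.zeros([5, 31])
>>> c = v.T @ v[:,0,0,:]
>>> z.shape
(5, 13)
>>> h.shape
(5, 17, 17, 13)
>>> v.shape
(3, 17, 17, 5)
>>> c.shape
(5, 17, 17, 5)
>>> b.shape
(13, 17, 17, 5)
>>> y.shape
(5, 5)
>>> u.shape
(5, 2, 3, 2)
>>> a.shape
(5, 31)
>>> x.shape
(5, 17, 17, 13)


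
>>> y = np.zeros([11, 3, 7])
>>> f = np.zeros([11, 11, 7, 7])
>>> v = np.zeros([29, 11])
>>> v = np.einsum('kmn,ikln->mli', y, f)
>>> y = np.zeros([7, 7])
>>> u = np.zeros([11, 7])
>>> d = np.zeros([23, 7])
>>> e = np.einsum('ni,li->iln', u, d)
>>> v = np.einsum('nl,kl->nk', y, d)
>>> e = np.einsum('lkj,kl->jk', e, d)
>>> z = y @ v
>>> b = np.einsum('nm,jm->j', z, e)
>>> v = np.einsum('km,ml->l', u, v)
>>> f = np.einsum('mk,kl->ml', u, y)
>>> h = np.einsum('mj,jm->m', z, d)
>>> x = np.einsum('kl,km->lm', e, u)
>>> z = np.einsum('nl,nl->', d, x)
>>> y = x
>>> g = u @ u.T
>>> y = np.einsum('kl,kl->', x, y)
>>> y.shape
()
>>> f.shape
(11, 7)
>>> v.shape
(23,)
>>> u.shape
(11, 7)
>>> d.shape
(23, 7)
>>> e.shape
(11, 23)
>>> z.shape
()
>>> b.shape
(11,)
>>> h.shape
(7,)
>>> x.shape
(23, 7)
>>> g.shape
(11, 11)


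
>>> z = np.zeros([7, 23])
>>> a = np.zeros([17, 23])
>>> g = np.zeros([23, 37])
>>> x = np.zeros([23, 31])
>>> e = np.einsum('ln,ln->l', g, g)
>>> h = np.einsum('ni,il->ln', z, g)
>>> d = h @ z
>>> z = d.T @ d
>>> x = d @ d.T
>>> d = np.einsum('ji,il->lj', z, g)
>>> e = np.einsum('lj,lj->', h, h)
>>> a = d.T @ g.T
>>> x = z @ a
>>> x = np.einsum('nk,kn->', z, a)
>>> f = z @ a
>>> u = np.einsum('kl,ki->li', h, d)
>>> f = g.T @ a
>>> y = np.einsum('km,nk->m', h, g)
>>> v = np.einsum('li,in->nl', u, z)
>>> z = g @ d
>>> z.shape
(23, 23)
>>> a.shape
(23, 23)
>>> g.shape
(23, 37)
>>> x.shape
()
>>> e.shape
()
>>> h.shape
(37, 7)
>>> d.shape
(37, 23)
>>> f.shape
(37, 23)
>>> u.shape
(7, 23)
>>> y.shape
(7,)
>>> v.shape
(23, 7)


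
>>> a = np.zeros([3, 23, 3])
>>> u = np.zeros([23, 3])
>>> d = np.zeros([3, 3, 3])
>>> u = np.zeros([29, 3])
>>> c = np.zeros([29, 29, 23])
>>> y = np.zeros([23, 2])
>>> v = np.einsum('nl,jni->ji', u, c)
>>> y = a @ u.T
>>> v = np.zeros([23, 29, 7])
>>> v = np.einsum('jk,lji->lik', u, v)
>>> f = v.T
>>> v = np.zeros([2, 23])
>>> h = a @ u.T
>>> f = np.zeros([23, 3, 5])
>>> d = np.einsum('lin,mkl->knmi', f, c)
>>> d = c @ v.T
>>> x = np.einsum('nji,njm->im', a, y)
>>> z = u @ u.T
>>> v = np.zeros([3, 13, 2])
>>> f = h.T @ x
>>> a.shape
(3, 23, 3)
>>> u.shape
(29, 3)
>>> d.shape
(29, 29, 2)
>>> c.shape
(29, 29, 23)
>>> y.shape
(3, 23, 29)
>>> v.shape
(3, 13, 2)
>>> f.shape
(29, 23, 29)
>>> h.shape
(3, 23, 29)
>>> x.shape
(3, 29)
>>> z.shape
(29, 29)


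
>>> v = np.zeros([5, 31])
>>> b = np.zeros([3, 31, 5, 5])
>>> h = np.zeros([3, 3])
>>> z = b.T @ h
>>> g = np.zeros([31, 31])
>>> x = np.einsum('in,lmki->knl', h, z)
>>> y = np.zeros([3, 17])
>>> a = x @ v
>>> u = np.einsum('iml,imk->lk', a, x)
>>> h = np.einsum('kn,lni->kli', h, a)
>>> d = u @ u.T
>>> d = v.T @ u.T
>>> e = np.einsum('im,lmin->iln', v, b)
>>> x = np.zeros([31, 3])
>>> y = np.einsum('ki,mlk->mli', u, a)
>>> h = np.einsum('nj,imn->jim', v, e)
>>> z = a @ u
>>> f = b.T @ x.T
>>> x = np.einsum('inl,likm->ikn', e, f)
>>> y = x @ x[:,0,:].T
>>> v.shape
(5, 31)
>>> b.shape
(3, 31, 5, 5)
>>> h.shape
(31, 5, 3)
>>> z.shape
(31, 3, 5)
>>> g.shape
(31, 31)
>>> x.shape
(5, 31, 3)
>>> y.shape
(5, 31, 5)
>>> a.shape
(31, 3, 31)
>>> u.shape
(31, 5)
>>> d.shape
(31, 31)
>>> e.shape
(5, 3, 5)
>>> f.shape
(5, 5, 31, 31)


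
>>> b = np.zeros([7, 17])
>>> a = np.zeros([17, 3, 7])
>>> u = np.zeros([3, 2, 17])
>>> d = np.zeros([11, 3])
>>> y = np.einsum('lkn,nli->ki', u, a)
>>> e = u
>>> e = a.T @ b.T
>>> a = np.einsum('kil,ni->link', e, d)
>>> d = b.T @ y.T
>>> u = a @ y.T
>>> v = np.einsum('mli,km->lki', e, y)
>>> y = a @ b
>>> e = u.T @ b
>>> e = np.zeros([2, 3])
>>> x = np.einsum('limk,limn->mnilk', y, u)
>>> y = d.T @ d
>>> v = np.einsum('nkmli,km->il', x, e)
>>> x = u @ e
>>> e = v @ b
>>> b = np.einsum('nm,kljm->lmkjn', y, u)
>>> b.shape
(3, 2, 7, 11, 2)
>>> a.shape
(7, 3, 11, 7)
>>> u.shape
(7, 3, 11, 2)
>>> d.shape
(17, 2)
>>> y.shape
(2, 2)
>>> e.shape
(17, 17)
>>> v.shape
(17, 7)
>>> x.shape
(7, 3, 11, 3)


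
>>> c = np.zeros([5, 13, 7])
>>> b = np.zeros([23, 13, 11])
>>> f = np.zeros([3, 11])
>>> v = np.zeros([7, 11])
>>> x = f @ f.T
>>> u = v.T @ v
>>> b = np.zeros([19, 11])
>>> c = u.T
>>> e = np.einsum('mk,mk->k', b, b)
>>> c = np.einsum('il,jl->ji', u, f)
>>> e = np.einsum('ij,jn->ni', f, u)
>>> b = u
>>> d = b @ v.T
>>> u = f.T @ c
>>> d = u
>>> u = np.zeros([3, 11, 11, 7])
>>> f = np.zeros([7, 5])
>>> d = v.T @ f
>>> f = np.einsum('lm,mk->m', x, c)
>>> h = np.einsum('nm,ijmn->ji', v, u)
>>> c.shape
(3, 11)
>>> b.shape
(11, 11)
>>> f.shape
(3,)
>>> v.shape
(7, 11)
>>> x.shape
(3, 3)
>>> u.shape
(3, 11, 11, 7)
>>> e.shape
(11, 3)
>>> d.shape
(11, 5)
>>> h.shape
(11, 3)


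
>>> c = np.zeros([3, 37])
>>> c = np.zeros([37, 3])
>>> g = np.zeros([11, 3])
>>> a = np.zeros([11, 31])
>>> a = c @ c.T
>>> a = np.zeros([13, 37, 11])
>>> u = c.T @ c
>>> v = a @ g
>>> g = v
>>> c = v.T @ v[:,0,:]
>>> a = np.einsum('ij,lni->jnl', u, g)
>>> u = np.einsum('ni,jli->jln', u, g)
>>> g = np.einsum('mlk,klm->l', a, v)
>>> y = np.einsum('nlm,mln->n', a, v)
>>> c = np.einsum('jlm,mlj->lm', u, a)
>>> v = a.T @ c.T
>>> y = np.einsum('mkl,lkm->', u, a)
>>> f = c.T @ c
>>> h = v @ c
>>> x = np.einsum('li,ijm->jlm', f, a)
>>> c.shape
(37, 3)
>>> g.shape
(37,)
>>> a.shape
(3, 37, 13)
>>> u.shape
(13, 37, 3)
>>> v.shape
(13, 37, 37)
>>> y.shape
()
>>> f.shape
(3, 3)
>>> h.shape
(13, 37, 3)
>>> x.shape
(37, 3, 13)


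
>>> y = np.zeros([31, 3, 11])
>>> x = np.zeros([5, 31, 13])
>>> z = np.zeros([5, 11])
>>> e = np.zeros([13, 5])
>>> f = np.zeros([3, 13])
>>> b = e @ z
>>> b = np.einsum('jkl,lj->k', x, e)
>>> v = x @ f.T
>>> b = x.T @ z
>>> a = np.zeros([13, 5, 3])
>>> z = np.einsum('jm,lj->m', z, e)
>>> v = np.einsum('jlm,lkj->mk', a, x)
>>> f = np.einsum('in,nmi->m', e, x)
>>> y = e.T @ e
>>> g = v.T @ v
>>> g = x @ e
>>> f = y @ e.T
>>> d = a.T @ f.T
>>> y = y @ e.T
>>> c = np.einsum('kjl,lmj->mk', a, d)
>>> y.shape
(5, 13)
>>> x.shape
(5, 31, 13)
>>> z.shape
(11,)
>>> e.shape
(13, 5)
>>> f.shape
(5, 13)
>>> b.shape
(13, 31, 11)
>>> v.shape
(3, 31)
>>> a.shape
(13, 5, 3)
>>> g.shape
(5, 31, 5)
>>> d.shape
(3, 5, 5)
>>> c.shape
(5, 13)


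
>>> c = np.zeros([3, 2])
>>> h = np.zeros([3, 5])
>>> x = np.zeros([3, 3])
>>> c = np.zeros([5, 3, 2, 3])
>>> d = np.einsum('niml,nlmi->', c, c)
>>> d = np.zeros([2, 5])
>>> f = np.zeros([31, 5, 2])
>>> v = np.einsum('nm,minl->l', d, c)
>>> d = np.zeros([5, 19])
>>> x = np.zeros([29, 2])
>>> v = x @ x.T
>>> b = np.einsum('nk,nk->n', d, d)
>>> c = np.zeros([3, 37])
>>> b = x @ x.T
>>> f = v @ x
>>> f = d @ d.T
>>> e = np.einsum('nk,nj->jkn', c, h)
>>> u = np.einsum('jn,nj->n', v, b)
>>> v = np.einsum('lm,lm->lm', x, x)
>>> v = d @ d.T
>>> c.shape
(3, 37)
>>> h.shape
(3, 5)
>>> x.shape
(29, 2)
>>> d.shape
(5, 19)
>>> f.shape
(5, 5)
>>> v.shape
(5, 5)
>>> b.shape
(29, 29)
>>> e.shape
(5, 37, 3)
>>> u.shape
(29,)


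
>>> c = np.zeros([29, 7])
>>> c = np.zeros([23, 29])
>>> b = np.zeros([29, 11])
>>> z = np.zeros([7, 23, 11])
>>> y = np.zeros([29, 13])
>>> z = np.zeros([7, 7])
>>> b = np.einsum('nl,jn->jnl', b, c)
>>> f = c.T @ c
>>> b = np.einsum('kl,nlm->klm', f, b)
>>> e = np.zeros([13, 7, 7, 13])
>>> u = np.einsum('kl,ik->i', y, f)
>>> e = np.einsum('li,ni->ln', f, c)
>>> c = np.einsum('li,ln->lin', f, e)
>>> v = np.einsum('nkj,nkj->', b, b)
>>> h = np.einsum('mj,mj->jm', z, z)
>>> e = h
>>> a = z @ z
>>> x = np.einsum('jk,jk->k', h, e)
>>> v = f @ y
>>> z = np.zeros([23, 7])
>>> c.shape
(29, 29, 23)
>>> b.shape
(29, 29, 11)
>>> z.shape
(23, 7)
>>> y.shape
(29, 13)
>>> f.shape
(29, 29)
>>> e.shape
(7, 7)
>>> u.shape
(29,)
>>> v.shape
(29, 13)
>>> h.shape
(7, 7)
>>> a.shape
(7, 7)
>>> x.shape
(7,)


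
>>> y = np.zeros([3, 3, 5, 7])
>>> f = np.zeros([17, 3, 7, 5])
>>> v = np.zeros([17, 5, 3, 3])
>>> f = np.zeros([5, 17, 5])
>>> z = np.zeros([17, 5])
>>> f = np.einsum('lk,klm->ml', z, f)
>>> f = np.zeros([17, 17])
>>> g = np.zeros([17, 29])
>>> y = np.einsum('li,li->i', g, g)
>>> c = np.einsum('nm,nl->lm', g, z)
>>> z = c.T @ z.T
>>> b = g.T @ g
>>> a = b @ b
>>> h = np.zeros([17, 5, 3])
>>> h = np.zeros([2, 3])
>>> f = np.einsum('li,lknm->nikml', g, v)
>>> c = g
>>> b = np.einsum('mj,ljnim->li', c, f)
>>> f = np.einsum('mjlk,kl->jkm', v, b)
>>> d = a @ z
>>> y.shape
(29,)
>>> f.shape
(5, 3, 17)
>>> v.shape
(17, 5, 3, 3)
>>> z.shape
(29, 17)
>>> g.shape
(17, 29)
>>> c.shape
(17, 29)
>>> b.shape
(3, 3)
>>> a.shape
(29, 29)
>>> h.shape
(2, 3)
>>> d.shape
(29, 17)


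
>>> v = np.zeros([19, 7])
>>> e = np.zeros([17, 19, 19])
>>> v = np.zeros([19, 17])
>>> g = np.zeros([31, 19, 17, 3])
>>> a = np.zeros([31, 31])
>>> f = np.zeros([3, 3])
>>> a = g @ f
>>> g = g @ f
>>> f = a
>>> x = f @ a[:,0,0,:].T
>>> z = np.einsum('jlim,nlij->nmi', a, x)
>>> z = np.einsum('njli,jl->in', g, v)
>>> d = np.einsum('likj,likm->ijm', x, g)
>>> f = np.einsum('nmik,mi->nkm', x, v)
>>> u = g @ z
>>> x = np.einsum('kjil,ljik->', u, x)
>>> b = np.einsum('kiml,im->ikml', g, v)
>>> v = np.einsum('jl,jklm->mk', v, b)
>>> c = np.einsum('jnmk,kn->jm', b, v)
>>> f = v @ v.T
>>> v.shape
(3, 31)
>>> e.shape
(17, 19, 19)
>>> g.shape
(31, 19, 17, 3)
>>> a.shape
(31, 19, 17, 3)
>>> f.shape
(3, 3)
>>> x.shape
()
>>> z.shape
(3, 31)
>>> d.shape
(19, 31, 3)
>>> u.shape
(31, 19, 17, 31)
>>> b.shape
(19, 31, 17, 3)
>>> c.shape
(19, 17)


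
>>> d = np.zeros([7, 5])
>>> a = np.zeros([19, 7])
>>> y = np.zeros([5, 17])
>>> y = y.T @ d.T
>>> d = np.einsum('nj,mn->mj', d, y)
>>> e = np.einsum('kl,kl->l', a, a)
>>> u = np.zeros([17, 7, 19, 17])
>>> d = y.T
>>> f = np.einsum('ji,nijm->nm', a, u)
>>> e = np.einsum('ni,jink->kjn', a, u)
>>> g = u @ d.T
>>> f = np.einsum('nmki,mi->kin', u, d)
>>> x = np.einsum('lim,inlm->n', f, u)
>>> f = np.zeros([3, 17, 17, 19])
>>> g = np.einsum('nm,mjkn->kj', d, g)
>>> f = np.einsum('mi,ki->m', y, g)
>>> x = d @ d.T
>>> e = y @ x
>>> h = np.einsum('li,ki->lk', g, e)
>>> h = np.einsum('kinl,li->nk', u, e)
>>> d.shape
(7, 17)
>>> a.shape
(19, 7)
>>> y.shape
(17, 7)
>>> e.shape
(17, 7)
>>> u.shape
(17, 7, 19, 17)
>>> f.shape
(17,)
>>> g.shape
(19, 7)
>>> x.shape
(7, 7)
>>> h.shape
(19, 17)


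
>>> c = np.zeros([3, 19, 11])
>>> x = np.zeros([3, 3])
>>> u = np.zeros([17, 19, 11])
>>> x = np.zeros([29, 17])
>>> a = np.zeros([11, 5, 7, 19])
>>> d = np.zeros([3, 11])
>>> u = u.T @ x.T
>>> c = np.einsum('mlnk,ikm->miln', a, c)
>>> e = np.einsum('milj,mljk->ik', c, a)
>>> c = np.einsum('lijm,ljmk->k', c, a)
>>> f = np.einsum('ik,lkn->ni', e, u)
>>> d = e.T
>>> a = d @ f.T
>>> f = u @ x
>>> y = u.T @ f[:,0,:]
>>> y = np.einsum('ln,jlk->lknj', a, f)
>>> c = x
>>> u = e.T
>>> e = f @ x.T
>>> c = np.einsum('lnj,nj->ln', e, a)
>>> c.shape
(11, 19)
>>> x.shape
(29, 17)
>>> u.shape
(19, 3)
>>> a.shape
(19, 29)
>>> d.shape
(19, 3)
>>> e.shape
(11, 19, 29)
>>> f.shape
(11, 19, 17)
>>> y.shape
(19, 17, 29, 11)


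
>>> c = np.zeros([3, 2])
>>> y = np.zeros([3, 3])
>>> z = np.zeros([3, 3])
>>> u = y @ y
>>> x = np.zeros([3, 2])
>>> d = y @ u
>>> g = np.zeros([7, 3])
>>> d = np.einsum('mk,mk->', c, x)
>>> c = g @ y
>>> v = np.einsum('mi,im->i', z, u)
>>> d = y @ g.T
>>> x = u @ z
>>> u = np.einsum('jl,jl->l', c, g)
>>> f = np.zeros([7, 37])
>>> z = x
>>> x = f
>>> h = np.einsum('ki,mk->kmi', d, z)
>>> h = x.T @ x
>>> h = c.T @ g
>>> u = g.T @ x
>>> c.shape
(7, 3)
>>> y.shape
(3, 3)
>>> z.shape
(3, 3)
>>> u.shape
(3, 37)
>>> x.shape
(7, 37)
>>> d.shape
(3, 7)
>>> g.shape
(7, 3)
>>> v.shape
(3,)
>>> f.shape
(7, 37)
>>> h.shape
(3, 3)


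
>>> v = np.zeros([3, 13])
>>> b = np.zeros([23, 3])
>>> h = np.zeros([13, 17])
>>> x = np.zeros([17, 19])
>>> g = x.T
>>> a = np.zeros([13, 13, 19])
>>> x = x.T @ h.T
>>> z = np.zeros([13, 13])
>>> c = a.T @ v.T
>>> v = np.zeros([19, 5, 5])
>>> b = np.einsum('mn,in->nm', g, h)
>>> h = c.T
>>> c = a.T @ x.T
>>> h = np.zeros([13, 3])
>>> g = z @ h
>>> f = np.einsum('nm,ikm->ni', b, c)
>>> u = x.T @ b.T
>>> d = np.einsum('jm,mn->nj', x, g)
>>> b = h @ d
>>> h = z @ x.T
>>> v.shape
(19, 5, 5)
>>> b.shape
(13, 19)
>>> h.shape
(13, 19)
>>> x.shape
(19, 13)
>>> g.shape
(13, 3)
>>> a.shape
(13, 13, 19)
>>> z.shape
(13, 13)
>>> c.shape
(19, 13, 19)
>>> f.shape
(17, 19)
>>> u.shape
(13, 17)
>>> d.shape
(3, 19)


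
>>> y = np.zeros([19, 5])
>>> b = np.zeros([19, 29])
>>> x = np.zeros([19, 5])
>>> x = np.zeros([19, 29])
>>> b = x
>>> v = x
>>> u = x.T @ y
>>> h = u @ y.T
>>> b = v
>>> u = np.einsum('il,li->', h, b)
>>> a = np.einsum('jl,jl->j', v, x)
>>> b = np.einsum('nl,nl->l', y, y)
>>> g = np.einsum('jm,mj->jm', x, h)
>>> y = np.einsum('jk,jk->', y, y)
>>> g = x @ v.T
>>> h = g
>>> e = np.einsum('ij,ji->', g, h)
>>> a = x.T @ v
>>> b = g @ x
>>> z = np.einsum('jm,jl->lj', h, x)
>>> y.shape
()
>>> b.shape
(19, 29)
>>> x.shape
(19, 29)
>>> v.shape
(19, 29)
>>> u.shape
()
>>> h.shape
(19, 19)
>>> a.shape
(29, 29)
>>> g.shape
(19, 19)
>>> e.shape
()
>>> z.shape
(29, 19)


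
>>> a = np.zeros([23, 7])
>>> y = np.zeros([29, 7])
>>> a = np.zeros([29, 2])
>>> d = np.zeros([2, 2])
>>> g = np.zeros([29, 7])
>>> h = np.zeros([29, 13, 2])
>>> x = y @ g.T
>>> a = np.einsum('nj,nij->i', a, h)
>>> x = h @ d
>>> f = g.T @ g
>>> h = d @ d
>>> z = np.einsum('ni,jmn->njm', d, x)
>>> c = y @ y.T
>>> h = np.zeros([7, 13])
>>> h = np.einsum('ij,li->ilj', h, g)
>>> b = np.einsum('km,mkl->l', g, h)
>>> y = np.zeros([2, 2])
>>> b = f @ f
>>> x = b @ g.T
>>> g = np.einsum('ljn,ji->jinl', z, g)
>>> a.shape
(13,)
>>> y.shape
(2, 2)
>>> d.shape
(2, 2)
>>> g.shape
(29, 7, 13, 2)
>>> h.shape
(7, 29, 13)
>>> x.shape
(7, 29)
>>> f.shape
(7, 7)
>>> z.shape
(2, 29, 13)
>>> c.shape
(29, 29)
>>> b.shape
(7, 7)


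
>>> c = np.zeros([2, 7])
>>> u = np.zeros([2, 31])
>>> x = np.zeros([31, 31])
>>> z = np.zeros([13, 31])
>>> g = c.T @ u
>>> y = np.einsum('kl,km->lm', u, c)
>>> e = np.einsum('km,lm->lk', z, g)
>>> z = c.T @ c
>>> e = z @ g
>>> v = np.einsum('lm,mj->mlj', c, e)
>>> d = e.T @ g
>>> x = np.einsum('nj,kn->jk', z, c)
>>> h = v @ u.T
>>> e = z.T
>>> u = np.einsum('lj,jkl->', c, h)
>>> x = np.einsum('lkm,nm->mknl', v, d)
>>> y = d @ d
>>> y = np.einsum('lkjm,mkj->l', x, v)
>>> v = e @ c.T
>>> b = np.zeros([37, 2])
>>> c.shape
(2, 7)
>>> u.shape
()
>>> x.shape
(31, 2, 31, 7)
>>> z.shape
(7, 7)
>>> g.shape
(7, 31)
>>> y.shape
(31,)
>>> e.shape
(7, 7)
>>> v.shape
(7, 2)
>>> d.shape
(31, 31)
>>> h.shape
(7, 2, 2)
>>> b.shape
(37, 2)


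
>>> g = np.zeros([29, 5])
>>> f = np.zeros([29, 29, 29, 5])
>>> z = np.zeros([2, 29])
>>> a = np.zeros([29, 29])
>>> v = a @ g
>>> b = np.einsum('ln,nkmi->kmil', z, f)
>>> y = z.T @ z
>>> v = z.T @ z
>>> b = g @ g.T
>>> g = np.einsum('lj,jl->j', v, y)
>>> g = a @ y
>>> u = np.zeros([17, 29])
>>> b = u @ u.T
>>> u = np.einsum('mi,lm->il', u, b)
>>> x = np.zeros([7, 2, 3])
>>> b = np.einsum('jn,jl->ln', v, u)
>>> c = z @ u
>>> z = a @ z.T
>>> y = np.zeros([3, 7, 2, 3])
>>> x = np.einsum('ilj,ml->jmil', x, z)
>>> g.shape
(29, 29)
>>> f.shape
(29, 29, 29, 5)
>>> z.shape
(29, 2)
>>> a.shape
(29, 29)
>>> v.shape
(29, 29)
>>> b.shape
(17, 29)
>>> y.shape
(3, 7, 2, 3)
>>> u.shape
(29, 17)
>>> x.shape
(3, 29, 7, 2)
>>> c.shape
(2, 17)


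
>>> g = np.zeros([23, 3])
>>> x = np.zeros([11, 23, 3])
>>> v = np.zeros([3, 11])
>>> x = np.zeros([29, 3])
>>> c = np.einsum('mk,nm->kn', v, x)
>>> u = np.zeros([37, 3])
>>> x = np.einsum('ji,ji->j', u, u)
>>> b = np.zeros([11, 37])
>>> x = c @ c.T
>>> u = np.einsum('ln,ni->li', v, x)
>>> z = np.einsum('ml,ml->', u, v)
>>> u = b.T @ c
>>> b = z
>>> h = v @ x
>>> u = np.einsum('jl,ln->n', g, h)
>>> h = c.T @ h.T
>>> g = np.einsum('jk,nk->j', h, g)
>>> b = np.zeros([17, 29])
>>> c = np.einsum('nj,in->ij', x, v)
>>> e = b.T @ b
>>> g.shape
(29,)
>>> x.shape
(11, 11)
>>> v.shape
(3, 11)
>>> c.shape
(3, 11)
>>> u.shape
(11,)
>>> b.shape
(17, 29)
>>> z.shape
()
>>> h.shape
(29, 3)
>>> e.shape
(29, 29)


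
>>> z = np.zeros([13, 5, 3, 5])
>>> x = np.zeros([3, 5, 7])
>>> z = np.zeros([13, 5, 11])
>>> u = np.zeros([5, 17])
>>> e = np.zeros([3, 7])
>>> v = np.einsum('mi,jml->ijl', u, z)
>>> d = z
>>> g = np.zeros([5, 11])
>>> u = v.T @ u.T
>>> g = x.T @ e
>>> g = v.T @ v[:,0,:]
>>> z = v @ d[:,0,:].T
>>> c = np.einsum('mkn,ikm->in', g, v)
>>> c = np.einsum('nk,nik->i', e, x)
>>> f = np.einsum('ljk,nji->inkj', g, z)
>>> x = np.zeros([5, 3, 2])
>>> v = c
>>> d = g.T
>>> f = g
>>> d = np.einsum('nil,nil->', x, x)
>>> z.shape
(17, 13, 13)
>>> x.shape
(5, 3, 2)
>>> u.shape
(11, 13, 5)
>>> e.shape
(3, 7)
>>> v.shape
(5,)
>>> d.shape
()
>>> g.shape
(11, 13, 11)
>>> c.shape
(5,)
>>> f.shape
(11, 13, 11)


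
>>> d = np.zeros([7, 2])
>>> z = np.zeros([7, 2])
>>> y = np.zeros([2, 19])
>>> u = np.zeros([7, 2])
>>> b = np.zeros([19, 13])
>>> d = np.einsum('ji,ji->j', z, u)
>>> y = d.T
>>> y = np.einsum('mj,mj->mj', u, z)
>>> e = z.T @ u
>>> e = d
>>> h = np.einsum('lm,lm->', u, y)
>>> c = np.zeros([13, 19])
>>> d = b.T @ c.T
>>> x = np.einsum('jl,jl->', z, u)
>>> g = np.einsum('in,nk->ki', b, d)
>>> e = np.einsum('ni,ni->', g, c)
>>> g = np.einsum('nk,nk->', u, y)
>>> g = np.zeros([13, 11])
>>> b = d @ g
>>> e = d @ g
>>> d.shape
(13, 13)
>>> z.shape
(7, 2)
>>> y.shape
(7, 2)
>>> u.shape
(7, 2)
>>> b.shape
(13, 11)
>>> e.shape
(13, 11)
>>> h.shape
()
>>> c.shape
(13, 19)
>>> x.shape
()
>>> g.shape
(13, 11)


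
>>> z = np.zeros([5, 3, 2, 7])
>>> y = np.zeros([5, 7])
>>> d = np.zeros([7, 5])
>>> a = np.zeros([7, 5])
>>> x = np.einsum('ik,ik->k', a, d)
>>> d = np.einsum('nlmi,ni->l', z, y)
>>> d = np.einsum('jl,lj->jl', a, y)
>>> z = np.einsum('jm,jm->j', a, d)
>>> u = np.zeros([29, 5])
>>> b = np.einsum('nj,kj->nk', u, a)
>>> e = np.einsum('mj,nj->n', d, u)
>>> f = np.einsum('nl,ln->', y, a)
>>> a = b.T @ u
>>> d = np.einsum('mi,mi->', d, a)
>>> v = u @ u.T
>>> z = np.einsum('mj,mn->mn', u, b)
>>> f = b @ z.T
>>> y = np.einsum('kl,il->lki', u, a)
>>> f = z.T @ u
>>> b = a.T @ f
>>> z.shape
(29, 7)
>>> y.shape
(5, 29, 7)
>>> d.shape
()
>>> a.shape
(7, 5)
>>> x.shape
(5,)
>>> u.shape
(29, 5)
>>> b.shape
(5, 5)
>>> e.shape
(29,)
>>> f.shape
(7, 5)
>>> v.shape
(29, 29)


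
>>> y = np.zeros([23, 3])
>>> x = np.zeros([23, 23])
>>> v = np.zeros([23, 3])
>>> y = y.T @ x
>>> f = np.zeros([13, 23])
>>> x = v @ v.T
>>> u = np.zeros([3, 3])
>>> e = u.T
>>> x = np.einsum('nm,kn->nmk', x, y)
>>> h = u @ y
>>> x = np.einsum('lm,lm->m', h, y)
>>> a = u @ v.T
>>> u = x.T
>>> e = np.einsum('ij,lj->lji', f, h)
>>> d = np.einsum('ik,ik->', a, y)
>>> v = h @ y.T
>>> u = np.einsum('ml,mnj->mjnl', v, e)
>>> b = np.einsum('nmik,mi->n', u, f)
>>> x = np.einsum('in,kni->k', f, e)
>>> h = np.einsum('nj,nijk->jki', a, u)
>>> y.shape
(3, 23)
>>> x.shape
(3,)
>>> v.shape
(3, 3)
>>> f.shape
(13, 23)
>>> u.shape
(3, 13, 23, 3)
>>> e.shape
(3, 23, 13)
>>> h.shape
(23, 3, 13)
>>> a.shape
(3, 23)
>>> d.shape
()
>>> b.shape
(3,)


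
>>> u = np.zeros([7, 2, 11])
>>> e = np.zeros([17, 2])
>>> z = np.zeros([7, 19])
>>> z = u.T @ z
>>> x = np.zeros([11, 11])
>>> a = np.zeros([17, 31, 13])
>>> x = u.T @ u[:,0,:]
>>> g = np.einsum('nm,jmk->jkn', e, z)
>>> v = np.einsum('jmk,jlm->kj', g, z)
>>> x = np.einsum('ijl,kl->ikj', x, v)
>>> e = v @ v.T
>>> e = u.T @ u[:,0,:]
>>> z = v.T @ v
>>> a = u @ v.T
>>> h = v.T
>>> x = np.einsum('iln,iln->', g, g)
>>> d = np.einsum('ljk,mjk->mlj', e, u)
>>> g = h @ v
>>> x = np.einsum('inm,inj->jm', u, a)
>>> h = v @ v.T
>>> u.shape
(7, 2, 11)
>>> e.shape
(11, 2, 11)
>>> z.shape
(11, 11)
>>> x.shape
(17, 11)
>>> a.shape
(7, 2, 17)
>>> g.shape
(11, 11)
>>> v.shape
(17, 11)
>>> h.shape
(17, 17)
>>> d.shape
(7, 11, 2)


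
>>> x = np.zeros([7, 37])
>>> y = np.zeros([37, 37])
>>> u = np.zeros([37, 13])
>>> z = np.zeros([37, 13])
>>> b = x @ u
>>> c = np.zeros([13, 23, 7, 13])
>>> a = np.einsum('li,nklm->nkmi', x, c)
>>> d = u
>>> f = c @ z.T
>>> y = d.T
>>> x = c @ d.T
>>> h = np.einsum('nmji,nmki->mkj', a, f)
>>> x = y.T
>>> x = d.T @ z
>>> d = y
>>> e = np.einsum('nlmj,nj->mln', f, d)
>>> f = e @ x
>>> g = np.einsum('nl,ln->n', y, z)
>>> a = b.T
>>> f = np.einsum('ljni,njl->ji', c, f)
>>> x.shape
(13, 13)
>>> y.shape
(13, 37)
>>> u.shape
(37, 13)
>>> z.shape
(37, 13)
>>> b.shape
(7, 13)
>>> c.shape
(13, 23, 7, 13)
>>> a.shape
(13, 7)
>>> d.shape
(13, 37)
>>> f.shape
(23, 13)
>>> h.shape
(23, 7, 13)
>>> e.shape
(7, 23, 13)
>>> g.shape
(13,)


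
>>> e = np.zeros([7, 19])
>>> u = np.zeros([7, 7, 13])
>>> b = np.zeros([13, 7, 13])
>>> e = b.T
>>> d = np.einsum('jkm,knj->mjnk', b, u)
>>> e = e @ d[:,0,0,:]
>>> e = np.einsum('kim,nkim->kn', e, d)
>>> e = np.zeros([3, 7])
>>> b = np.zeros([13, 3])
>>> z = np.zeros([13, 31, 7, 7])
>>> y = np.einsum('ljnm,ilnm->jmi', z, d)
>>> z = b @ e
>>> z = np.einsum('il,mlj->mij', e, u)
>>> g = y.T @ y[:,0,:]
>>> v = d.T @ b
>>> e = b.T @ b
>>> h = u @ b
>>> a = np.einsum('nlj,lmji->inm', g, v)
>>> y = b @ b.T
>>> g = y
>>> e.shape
(3, 3)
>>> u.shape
(7, 7, 13)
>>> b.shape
(13, 3)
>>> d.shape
(13, 13, 7, 7)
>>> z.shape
(7, 3, 13)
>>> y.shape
(13, 13)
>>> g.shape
(13, 13)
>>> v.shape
(7, 7, 13, 3)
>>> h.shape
(7, 7, 3)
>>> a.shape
(3, 13, 7)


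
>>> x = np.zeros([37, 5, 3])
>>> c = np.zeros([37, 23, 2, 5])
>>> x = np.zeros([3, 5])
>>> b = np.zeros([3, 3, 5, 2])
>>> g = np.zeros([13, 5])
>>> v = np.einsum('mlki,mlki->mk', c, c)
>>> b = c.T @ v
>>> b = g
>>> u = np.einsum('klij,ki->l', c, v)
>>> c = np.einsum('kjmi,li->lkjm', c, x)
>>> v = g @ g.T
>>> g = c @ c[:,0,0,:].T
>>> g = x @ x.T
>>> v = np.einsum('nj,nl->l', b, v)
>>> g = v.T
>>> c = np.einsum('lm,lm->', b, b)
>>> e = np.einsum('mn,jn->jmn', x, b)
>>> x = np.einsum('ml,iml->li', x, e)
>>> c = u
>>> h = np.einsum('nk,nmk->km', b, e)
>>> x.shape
(5, 13)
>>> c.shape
(23,)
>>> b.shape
(13, 5)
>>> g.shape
(13,)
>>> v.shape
(13,)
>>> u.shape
(23,)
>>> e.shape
(13, 3, 5)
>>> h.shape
(5, 3)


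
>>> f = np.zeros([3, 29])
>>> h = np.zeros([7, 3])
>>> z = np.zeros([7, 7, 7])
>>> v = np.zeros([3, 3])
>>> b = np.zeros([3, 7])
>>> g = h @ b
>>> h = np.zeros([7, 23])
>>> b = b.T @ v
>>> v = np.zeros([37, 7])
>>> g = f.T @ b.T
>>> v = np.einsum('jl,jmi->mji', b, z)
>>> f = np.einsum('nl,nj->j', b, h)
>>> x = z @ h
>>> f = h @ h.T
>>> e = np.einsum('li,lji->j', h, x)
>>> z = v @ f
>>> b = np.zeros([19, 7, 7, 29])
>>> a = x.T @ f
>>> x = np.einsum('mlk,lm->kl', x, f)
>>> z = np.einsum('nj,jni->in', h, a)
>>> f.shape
(7, 7)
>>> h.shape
(7, 23)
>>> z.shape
(7, 7)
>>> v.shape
(7, 7, 7)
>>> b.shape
(19, 7, 7, 29)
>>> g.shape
(29, 7)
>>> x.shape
(23, 7)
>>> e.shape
(7,)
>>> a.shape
(23, 7, 7)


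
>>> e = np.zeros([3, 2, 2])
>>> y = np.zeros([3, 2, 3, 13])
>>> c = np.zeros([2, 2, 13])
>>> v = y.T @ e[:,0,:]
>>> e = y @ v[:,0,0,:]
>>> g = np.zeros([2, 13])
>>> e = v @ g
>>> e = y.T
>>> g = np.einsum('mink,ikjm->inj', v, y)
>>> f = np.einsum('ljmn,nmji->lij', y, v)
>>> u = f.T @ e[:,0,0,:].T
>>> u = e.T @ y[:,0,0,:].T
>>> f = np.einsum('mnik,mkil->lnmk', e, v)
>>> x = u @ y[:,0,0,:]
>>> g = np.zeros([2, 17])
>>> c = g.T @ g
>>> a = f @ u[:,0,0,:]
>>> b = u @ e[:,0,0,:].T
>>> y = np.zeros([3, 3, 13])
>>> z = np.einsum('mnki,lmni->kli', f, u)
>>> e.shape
(13, 3, 2, 3)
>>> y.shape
(3, 3, 13)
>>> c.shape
(17, 17)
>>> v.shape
(13, 3, 2, 2)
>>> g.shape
(2, 17)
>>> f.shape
(2, 3, 13, 3)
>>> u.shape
(3, 2, 3, 3)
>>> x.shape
(3, 2, 3, 13)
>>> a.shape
(2, 3, 13, 3)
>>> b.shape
(3, 2, 3, 13)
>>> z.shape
(13, 3, 3)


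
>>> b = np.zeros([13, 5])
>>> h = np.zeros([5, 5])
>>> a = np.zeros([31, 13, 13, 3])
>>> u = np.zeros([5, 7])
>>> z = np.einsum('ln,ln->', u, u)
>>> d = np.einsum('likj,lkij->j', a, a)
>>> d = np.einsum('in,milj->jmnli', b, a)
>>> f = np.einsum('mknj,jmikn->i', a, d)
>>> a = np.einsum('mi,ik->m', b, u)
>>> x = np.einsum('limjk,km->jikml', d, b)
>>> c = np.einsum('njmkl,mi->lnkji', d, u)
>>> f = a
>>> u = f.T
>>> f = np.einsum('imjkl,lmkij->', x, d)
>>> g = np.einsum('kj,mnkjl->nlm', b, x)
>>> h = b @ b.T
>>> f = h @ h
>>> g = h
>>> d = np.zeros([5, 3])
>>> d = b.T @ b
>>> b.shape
(13, 5)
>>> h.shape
(13, 13)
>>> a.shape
(13,)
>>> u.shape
(13,)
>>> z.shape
()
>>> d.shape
(5, 5)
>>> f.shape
(13, 13)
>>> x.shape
(13, 31, 13, 5, 3)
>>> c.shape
(13, 3, 13, 31, 7)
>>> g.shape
(13, 13)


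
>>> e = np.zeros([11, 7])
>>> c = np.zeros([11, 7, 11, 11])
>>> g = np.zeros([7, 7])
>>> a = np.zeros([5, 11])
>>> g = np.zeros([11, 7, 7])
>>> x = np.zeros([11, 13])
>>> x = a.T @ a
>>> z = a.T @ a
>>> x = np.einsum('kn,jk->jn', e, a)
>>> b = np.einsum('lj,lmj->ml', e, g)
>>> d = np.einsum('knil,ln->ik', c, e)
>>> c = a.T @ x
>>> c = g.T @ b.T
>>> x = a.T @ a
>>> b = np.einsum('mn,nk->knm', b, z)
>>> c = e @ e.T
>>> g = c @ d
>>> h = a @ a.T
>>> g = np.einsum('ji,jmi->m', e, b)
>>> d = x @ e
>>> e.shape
(11, 7)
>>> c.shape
(11, 11)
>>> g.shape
(11,)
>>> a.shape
(5, 11)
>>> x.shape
(11, 11)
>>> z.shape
(11, 11)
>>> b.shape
(11, 11, 7)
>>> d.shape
(11, 7)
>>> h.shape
(5, 5)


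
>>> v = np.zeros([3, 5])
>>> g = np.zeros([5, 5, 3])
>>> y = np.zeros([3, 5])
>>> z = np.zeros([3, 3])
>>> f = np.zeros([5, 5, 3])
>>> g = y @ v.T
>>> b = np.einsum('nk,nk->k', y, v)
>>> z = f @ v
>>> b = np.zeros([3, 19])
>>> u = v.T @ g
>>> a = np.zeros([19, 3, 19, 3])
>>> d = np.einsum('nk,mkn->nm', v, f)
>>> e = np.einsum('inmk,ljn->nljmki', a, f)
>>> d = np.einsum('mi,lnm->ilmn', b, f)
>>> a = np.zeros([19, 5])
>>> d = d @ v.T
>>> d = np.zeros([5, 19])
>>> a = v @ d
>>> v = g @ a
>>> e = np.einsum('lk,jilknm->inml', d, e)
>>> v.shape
(3, 19)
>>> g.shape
(3, 3)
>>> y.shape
(3, 5)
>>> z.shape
(5, 5, 5)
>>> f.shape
(5, 5, 3)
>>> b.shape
(3, 19)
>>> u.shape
(5, 3)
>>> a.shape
(3, 19)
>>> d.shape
(5, 19)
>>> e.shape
(5, 3, 19, 5)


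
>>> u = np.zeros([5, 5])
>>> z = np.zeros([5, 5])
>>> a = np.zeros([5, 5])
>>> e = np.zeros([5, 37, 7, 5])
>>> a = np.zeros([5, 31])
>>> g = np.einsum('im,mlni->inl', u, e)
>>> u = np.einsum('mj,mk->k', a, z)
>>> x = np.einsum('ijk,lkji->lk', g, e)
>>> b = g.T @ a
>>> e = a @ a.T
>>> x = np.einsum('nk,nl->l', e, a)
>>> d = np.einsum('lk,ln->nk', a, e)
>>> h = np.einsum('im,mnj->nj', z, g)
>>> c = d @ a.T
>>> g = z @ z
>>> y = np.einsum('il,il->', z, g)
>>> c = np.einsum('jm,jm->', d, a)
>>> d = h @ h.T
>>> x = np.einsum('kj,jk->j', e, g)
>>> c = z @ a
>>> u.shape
(5,)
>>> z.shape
(5, 5)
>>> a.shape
(5, 31)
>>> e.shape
(5, 5)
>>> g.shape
(5, 5)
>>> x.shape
(5,)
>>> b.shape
(37, 7, 31)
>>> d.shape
(7, 7)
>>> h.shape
(7, 37)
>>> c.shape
(5, 31)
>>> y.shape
()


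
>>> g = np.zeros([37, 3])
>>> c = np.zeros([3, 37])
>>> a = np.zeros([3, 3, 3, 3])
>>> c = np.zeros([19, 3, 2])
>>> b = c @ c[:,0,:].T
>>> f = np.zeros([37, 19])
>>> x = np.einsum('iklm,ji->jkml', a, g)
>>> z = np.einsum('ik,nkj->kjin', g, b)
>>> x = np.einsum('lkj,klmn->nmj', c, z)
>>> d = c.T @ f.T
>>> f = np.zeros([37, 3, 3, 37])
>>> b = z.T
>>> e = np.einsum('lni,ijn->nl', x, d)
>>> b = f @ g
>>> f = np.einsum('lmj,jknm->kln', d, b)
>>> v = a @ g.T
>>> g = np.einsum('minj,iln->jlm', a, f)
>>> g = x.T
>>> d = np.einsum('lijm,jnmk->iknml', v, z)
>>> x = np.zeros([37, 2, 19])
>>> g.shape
(2, 37, 19)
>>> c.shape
(19, 3, 2)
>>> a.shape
(3, 3, 3, 3)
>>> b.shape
(37, 3, 3, 3)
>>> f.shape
(3, 2, 3)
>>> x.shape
(37, 2, 19)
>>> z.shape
(3, 19, 37, 19)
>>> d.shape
(3, 19, 19, 37, 3)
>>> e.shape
(37, 19)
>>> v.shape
(3, 3, 3, 37)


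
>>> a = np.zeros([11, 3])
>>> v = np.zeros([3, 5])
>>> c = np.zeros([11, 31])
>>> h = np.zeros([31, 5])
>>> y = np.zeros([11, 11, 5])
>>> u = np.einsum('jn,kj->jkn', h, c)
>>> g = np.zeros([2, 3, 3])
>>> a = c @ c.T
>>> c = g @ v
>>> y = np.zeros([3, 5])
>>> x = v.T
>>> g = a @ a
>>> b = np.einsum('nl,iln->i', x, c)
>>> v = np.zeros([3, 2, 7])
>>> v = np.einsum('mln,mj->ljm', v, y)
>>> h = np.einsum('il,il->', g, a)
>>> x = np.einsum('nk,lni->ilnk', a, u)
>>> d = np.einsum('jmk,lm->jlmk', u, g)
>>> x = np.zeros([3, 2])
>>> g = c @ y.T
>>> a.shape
(11, 11)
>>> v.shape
(2, 5, 3)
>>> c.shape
(2, 3, 5)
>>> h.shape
()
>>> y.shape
(3, 5)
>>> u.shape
(31, 11, 5)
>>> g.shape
(2, 3, 3)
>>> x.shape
(3, 2)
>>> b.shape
(2,)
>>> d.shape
(31, 11, 11, 5)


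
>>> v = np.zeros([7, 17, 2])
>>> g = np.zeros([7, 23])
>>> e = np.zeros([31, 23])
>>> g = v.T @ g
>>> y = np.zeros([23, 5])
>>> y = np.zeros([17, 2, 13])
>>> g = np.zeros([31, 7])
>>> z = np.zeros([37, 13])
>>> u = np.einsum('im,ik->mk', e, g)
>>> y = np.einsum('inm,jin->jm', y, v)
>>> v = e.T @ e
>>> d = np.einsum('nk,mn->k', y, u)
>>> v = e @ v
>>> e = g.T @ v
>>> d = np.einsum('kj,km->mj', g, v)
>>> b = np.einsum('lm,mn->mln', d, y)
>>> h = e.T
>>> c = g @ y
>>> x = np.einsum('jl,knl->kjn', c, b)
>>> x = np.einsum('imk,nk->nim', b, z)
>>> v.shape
(31, 23)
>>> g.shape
(31, 7)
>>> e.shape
(7, 23)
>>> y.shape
(7, 13)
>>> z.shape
(37, 13)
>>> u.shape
(23, 7)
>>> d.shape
(23, 7)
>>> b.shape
(7, 23, 13)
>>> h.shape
(23, 7)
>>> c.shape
(31, 13)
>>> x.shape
(37, 7, 23)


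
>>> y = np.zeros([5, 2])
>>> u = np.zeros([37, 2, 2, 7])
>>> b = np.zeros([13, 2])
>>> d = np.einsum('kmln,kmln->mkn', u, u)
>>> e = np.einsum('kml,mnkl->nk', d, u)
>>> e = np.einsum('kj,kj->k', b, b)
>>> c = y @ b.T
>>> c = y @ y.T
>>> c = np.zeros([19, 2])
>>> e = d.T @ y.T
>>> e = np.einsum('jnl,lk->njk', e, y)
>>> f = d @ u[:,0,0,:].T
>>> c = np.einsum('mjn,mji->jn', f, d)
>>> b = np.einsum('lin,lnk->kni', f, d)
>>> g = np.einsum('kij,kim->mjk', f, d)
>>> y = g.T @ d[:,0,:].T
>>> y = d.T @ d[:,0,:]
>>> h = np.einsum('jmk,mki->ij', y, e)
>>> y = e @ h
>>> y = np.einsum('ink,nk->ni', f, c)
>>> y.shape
(37, 2)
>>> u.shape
(37, 2, 2, 7)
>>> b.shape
(7, 37, 37)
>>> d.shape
(2, 37, 7)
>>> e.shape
(37, 7, 2)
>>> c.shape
(37, 37)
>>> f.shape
(2, 37, 37)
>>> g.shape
(7, 37, 2)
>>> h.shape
(2, 7)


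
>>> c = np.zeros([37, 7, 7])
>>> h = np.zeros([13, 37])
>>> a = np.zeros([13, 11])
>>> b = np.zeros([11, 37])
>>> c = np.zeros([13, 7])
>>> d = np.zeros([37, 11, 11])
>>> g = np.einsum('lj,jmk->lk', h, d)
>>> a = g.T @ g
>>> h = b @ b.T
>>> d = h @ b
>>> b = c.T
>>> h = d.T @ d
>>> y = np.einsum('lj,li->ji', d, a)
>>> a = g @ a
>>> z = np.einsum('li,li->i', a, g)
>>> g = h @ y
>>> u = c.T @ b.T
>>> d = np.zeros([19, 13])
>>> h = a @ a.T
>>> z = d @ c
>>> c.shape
(13, 7)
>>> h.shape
(13, 13)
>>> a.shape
(13, 11)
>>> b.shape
(7, 13)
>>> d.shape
(19, 13)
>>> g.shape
(37, 11)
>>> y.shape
(37, 11)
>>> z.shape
(19, 7)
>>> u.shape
(7, 7)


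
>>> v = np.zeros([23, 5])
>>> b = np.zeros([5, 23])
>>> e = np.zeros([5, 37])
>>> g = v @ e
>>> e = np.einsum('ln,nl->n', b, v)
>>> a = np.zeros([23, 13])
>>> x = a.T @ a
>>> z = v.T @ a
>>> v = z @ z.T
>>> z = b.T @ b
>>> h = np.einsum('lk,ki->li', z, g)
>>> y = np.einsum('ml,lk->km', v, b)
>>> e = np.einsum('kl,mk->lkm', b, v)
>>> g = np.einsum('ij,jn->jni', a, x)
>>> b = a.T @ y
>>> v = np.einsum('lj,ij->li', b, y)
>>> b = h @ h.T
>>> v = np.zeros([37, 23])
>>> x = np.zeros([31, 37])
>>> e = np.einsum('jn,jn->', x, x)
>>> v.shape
(37, 23)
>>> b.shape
(23, 23)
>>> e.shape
()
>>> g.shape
(13, 13, 23)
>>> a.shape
(23, 13)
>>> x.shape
(31, 37)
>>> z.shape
(23, 23)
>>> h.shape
(23, 37)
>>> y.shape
(23, 5)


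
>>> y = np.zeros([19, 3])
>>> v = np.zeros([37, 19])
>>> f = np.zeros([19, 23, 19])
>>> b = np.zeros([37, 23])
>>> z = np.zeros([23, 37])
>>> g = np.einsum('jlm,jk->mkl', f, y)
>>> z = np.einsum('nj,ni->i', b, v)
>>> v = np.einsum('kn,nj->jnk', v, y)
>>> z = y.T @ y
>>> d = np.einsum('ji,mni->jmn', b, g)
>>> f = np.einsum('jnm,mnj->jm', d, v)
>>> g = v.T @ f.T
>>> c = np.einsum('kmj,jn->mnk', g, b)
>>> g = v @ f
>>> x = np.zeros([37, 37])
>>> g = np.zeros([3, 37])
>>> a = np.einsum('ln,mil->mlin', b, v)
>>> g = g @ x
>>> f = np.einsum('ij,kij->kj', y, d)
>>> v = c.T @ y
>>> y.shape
(19, 3)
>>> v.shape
(37, 23, 3)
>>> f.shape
(37, 3)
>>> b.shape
(37, 23)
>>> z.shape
(3, 3)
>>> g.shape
(3, 37)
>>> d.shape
(37, 19, 3)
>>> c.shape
(19, 23, 37)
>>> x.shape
(37, 37)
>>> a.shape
(3, 37, 19, 23)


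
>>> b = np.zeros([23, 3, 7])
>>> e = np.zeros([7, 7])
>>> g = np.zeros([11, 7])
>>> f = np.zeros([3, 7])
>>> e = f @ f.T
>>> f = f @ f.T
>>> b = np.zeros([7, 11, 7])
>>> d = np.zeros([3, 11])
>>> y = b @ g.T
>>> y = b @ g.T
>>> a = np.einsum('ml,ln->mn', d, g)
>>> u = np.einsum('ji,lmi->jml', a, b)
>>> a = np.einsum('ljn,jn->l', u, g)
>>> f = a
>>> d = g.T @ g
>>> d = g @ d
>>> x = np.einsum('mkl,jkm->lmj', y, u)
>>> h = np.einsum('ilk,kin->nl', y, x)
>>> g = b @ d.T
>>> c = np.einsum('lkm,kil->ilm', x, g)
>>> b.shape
(7, 11, 7)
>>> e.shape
(3, 3)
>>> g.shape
(7, 11, 11)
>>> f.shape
(3,)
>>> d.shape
(11, 7)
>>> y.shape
(7, 11, 11)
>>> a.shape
(3,)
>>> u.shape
(3, 11, 7)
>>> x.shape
(11, 7, 3)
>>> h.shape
(3, 11)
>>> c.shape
(11, 11, 3)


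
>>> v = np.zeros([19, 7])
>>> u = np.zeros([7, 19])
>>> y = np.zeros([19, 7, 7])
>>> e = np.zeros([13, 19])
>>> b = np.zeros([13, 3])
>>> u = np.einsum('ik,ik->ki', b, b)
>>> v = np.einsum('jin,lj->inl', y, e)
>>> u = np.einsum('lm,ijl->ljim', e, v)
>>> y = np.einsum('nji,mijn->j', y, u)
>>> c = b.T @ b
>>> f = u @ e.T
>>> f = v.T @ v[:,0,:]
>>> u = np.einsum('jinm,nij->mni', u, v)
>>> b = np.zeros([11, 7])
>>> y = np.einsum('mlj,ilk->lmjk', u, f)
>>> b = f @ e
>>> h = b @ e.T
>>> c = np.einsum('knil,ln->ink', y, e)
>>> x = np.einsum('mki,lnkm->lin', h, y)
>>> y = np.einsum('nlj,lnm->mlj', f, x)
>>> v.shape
(7, 7, 13)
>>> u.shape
(19, 7, 7)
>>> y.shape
(19, 7, 13)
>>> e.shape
(13, 19)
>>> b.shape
(13, 7, 19)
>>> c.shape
(7, 19, 7)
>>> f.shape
(13, 7, 13)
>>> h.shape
(13, 7, 13)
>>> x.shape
(7, 13, 19)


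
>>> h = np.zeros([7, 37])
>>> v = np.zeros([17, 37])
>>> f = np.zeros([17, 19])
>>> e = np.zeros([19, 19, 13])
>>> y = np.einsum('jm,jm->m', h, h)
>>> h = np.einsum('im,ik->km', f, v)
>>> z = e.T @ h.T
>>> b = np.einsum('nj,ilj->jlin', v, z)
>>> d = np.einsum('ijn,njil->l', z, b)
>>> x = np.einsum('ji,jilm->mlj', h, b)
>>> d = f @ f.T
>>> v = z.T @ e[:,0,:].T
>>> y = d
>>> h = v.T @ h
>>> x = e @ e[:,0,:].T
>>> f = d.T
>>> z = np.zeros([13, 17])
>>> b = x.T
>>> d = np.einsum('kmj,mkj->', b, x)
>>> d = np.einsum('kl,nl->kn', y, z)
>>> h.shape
(19, 19, 19)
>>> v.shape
(37, 19, 19)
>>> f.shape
(17, 17)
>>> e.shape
(19, 19, 13)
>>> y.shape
(17, 17)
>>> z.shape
(13, 17)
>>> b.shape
(19, 19, 19)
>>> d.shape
(17, 13)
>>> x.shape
(19, 19, 19)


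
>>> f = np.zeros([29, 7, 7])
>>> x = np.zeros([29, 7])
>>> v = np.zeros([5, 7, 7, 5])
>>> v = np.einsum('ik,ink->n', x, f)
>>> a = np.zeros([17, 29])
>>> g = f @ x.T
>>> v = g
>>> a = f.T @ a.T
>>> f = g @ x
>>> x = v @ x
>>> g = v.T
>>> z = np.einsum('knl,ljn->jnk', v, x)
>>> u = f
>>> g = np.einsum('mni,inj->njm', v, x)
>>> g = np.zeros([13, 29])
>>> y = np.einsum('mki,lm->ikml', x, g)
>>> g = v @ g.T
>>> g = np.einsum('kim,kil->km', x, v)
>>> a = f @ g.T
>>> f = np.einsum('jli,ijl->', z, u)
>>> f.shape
()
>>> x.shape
(29, 7, 7)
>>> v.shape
(29, 7, 29)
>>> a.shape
(29, 7, 29)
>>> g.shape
(29, 7)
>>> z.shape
(7, 7, 29)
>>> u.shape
(29, 7, 7)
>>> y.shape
(7, 7, 29, 13)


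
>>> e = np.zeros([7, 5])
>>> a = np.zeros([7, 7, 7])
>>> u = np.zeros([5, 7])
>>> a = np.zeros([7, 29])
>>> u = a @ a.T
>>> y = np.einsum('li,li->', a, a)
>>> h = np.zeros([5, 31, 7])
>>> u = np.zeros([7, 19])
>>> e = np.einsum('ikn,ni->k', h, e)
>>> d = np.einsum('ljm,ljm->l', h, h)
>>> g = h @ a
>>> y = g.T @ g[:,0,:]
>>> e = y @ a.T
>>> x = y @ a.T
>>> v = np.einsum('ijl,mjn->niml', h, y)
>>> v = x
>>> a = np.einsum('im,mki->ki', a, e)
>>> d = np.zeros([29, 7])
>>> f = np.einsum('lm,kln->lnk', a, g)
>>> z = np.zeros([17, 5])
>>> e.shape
(29, 31, 7)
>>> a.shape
(31, 7)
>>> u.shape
(7, 19)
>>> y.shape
(29, 31, 29)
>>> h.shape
(5, 31, 7)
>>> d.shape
(29, 7)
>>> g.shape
(5, 31, 29)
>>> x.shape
(29, 31, 7)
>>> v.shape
(29, 31, 7)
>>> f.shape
(31, 29, 5)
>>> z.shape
(17, 5)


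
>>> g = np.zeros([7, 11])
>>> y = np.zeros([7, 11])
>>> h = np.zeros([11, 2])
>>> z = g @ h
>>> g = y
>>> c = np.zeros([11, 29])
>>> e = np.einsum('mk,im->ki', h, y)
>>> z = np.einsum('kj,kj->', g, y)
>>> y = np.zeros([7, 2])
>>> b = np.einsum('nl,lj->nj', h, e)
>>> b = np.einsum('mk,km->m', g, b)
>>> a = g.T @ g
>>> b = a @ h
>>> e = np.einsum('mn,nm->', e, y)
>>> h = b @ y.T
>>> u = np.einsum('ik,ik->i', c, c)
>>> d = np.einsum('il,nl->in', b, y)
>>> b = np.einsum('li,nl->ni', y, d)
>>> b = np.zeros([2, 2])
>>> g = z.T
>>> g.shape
()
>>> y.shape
(7, 2)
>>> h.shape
(11, 7)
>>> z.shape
()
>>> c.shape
(11, 29)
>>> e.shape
()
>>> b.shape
(2, 2)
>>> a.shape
(11, 11)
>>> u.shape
(11,)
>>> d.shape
(11, 7)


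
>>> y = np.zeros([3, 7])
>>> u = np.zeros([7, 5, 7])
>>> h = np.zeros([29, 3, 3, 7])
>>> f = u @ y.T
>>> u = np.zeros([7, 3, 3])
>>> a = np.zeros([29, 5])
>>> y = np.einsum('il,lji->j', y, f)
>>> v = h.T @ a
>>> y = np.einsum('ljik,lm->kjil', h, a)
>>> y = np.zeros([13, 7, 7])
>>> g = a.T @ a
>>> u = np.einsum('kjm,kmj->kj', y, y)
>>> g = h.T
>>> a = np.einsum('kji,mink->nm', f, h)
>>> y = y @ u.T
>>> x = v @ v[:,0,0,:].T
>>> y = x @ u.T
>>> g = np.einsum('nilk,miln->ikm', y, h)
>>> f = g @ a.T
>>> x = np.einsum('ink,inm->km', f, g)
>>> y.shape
(7, 3, 3, 13)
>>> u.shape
(13, 7)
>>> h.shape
(29, 3, 3, 7)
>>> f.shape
(3, 13, 3)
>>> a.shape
(3, 29)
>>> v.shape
(7, 3, 3, 5)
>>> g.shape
(3, 13, 29)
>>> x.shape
(3, 29)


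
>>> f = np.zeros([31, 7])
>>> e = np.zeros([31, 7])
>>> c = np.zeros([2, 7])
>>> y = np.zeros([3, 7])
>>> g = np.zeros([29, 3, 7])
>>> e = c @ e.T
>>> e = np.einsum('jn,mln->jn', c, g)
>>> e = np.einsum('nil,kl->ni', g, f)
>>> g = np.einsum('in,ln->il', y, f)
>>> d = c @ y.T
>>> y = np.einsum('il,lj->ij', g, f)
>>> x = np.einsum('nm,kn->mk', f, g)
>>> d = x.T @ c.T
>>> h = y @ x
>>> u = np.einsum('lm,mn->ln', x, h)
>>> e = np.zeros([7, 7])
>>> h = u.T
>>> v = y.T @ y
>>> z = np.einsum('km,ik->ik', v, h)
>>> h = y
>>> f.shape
(31, 7)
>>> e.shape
(7, 7)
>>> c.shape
(2, 7)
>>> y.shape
(3, 7)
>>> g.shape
(3, 31)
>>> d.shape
(3, 2)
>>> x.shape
(7, 3)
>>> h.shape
(3, 7)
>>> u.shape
(7, 3)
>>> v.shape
(7, 7)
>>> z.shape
(3, 7)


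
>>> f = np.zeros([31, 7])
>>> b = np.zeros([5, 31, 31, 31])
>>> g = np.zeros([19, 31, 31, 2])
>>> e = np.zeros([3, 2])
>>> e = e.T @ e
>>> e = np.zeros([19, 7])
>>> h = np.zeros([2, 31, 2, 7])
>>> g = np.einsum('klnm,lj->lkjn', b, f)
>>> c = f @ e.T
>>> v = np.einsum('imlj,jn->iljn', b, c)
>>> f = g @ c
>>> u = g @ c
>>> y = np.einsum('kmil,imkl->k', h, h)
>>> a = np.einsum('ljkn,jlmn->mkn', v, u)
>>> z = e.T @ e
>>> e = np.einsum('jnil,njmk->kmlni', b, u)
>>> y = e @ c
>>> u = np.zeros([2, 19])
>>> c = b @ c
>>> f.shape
(31, 5, 7, 19)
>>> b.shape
(5, 31, 31, 31)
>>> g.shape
(31, 5, 7, 31)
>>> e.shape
(19, 7, 31, 31, 31)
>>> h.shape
(2, 31, 2, 7)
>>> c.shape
(5, 31, 31, 19)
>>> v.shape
(5, 31, 31, 19)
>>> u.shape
(2, 19)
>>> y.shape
(19, 7, 31, 31, 19)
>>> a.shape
(7, 31, 19)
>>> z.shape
(7, 7)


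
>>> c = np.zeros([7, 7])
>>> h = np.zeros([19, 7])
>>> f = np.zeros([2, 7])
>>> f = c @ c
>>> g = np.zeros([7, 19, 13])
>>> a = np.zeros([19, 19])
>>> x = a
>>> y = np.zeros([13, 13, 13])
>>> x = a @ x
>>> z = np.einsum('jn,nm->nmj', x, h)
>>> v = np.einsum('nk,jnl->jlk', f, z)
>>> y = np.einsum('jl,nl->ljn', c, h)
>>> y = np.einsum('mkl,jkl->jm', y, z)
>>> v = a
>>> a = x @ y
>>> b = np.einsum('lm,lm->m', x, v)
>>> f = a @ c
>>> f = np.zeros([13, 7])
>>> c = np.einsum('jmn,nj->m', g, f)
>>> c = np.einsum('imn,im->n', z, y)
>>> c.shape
(19,)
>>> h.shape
(19, 7)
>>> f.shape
(13, 7)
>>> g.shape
(7, 19, 13)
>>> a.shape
(19, 7)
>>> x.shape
(19, 19)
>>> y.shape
(19, 7)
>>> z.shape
(19, 7, 19)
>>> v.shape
(19, 19)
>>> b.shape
(19,)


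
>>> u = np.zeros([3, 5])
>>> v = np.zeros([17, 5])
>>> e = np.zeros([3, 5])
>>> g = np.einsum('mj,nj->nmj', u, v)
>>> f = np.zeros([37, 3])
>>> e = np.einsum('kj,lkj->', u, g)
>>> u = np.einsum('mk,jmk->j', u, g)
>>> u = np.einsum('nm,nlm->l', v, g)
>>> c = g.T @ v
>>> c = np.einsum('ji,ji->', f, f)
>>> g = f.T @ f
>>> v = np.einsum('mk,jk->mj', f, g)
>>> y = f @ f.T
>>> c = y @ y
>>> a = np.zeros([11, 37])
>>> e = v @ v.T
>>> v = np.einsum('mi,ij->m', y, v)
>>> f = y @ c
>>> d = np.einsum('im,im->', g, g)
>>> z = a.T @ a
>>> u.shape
(3,)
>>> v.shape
(37,)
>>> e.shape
(37, 37)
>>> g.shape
(3, 3)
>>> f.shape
(37, 37)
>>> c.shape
(37, 37)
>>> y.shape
(37, 37)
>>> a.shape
(11, 37)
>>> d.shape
()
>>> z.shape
(37, 37)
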